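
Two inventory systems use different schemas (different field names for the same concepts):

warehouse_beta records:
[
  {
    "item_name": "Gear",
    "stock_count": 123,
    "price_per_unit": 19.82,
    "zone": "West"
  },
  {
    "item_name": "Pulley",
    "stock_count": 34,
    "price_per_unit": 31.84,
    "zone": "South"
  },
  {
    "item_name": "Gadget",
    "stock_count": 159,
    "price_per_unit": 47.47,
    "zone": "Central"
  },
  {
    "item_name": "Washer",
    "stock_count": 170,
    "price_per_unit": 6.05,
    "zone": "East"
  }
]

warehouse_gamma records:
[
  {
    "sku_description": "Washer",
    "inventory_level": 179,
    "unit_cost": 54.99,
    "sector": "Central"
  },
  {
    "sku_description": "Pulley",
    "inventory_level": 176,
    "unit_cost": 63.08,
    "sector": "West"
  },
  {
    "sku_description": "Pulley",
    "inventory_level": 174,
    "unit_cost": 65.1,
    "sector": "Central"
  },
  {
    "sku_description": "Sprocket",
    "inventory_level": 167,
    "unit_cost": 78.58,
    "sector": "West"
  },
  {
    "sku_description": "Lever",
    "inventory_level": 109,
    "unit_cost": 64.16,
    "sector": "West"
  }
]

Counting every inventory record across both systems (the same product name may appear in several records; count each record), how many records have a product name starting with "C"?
0

Schema mapping: "item_name" (warehouse_beta) = "sku_description" (warehouse_gamma) = product name

Records with product name starting with "C" in warehouse_beta: 0
Records with product name starting with "C" in warehouse_gamma: 0

Total: 0 + 0 = 0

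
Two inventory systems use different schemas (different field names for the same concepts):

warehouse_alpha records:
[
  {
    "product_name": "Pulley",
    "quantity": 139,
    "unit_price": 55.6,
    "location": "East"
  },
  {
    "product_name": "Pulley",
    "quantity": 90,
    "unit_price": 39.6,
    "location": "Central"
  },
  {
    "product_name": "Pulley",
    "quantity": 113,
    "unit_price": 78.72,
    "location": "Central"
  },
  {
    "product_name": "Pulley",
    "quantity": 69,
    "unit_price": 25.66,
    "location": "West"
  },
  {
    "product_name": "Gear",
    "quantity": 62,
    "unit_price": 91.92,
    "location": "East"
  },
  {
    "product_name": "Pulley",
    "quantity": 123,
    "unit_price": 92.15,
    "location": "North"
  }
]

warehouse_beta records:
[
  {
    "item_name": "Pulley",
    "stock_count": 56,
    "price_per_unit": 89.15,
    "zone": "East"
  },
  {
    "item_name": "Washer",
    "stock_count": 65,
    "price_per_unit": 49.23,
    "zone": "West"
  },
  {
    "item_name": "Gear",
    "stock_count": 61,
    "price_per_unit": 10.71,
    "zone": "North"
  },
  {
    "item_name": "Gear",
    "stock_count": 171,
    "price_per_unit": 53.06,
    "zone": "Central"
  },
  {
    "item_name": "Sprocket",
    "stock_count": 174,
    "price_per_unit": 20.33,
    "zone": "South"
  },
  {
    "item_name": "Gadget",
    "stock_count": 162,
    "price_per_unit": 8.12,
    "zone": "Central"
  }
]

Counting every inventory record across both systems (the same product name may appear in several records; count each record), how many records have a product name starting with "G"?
4

Schema mapping: "product_name" (warehouse_alpha) = "item_name" (warehouse_beta) = product name

Records with product name starting with "G" in warehouse_alpha: 1
Records with product name starting with "G" in warehouse_beta: 3

Total: 1 + 3 = 4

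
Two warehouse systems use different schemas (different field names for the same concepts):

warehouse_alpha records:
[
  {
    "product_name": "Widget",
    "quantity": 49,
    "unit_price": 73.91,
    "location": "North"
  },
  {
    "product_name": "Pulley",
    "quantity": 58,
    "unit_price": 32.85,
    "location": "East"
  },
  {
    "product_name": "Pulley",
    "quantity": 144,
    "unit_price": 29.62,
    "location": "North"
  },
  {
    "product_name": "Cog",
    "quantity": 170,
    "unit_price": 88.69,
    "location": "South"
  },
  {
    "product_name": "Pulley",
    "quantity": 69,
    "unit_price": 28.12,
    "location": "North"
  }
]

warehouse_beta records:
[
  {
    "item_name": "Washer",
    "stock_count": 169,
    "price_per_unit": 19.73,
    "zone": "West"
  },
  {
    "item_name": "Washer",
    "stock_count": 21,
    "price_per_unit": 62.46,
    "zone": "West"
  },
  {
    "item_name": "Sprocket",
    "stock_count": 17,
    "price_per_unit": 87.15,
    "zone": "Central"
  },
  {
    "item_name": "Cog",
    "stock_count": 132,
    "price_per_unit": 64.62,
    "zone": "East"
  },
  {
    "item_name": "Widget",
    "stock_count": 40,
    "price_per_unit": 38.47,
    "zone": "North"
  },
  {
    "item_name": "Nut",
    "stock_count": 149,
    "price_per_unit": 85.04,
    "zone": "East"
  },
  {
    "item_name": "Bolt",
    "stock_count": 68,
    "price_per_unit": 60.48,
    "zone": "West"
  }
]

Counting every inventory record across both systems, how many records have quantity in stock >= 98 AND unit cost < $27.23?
1

Schema mappings:
- "quantity" (warehouse_alpha) = "stock_count" (warehouse_beta) = quantity
- "unit_price" (warehouse_alpha) = "price_per_unit" (warehouse_beta) = unit cost

Records meeting both conditions in warehouse_alpha: 0
Records meeting both conditions in warehouse_beta: 1

Total: 0 + 1 = 1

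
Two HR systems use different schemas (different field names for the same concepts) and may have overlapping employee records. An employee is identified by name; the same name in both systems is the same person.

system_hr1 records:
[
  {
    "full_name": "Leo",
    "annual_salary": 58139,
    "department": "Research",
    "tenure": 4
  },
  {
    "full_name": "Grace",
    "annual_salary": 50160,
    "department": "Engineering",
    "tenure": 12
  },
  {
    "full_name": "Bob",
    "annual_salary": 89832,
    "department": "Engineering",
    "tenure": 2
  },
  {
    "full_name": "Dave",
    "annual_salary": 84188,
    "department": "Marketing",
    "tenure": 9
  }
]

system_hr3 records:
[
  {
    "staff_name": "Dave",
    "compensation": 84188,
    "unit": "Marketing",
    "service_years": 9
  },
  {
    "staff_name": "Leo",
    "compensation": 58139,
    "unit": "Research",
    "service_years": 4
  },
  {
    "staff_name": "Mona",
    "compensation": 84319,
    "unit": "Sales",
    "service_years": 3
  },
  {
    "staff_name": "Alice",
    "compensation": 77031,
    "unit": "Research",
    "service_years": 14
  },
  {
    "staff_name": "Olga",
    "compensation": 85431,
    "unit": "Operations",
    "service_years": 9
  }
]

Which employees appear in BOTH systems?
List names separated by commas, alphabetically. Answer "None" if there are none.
Dave, Leo

Schema mapping: "full_name" (system_hr1) = "staff_name" (system_hr3) = employee name

Names in system_hr1: ['Bob', 'Dave', 'Grace', 'Leo']
Names in system_hr3: ['Alice', 'Dave', 'Leo', 'Mona', 'Olga']

Intersection: ['Dave', 'Leo']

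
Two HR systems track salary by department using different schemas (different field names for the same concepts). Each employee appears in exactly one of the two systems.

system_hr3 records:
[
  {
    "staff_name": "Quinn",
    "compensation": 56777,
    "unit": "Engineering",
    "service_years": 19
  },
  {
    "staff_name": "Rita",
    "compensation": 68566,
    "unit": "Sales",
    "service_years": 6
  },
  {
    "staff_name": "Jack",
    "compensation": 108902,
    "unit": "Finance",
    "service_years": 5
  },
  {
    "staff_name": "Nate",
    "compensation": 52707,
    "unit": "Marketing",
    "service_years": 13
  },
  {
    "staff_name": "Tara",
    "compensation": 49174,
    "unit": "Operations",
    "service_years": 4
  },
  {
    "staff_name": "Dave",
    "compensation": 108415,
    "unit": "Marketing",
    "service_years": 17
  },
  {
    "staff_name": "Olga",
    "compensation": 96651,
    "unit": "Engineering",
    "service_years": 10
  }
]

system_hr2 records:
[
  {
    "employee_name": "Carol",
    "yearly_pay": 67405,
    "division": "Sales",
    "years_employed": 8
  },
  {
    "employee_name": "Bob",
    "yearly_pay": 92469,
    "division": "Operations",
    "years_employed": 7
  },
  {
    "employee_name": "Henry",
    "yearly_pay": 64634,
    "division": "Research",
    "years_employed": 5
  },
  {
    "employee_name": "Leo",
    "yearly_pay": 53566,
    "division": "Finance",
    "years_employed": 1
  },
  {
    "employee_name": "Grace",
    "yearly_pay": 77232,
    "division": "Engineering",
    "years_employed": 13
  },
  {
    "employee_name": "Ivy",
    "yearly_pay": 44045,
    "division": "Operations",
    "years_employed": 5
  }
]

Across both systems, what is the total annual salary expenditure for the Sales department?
135971

Schema mappings:
- "unit" (system_hr3) = "division" (system_hr2) = department
- "compensation" (system_hr3) = "yearly_pay" (system_hr2) = salary

Sales salaries from system_hr3: 68566
Sales salaries from system_hr2: 67405

Total: 68566 + 67405 = 135971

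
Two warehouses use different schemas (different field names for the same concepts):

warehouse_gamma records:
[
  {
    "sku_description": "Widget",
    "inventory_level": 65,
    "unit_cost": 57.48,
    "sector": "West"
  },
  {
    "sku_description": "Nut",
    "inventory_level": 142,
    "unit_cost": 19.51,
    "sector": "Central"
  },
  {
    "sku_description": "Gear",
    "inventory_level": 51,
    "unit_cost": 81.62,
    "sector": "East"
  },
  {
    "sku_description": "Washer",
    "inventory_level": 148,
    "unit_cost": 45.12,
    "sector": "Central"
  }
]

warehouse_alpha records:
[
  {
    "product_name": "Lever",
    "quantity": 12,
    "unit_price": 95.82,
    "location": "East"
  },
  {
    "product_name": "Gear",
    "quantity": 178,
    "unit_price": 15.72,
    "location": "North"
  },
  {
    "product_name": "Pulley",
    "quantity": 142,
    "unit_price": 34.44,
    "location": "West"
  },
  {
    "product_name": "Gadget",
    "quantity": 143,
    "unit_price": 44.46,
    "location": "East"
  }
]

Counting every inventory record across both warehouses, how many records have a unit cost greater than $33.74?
6

Schema mapping: "unit_cost" (warehouse_gamma) = "unit_price" (warehouse_alpha) = unit cost

Records > $33.74 in warehouse_gamma: 3
Records > $33.74 in warehouse_alpha: 3

Total count: 3 + 3 = 6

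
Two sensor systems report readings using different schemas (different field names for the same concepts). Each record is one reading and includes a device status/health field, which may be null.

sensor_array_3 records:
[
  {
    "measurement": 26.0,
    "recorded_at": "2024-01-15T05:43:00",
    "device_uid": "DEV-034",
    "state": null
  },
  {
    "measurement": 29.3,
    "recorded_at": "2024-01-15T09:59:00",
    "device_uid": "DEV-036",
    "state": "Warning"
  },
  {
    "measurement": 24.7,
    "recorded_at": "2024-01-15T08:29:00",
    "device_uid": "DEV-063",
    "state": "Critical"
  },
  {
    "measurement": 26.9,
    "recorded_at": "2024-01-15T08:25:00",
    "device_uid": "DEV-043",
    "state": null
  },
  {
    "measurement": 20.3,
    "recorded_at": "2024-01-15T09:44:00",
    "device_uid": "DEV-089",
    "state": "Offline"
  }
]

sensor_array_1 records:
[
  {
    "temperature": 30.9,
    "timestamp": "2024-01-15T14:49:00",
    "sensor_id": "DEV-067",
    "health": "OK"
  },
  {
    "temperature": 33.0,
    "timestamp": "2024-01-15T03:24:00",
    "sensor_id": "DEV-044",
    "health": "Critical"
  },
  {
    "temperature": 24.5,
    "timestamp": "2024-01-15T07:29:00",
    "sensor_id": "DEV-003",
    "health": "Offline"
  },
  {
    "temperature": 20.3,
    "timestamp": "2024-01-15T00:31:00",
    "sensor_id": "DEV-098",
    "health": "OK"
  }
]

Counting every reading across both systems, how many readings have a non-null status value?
7

Schema mapping: "state" (sensor_array_3) = "health" (sensor_array_1) = status

Non-null in sensor_array_3: 3
Non-null in sensor_array_1: 4

Total non-null: 3 + 4 = 7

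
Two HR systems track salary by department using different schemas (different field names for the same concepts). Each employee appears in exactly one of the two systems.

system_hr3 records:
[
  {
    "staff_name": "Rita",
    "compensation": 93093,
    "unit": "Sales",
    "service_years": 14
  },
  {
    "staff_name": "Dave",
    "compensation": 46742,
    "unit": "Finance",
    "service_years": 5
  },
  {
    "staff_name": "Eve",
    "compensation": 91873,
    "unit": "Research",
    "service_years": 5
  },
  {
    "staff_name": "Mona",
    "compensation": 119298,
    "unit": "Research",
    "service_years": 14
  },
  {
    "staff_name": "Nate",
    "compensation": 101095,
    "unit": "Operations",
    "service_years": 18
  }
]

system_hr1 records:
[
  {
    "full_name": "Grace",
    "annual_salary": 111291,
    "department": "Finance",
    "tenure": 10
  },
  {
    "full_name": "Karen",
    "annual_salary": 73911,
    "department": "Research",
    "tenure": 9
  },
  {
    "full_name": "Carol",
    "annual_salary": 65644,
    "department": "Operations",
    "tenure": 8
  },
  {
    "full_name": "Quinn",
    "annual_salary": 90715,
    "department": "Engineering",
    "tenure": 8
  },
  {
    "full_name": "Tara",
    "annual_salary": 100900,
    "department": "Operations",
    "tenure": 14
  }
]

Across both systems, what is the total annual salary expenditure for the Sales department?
93093

Schema mappings:
- "unit" (system_hr3) = "department" (system_hr1) = department
- "compensation" (system_hr3) = "annual_salary" (system_hr1) = salary

Sales salaries from system_hr3: 93093
Sales salaries from system_hr1: 0

Total: 93093 + 0 = 93093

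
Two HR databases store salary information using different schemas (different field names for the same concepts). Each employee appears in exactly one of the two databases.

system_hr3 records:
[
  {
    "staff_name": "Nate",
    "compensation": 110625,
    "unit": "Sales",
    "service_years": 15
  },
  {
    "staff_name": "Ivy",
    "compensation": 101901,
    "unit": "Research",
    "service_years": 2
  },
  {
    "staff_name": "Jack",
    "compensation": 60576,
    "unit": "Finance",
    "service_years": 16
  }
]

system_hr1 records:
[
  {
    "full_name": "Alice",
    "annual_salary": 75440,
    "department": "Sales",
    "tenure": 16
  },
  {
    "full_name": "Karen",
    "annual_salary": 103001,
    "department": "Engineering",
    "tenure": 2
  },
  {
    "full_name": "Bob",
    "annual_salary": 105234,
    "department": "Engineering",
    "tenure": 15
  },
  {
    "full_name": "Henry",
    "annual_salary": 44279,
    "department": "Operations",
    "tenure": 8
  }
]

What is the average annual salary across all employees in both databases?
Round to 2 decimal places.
85865.14

Schema mapping: "compensation" (system_hr3) = "annual_salary" (system_hr1) = annual salary

All salaries: [110625, 101901, 60576, 75440, 103001, 105234, 44279]
Sum: 601056
Count: 7
Average: 601056 / 7 = 85865.14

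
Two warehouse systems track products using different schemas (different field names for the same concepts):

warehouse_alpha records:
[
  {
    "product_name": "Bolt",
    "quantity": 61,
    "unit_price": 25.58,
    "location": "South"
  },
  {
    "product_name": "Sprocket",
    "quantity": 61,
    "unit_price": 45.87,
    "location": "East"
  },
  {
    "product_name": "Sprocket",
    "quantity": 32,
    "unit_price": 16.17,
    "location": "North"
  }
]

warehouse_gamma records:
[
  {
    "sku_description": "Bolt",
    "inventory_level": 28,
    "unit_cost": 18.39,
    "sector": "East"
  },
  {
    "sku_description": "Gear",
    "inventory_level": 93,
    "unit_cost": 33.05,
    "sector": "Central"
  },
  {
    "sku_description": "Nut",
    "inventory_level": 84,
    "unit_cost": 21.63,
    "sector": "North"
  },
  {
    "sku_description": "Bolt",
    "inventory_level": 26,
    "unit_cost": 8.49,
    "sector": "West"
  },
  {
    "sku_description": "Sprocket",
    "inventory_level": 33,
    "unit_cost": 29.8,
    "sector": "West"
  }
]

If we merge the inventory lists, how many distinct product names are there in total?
4

Schema mapping: "product_name" (warehouse_alpha) = "sku_description" (warehouse_gamma) = product name

Products in warehouse_alpha: ['Bolt', 'Sprocket']
Products in warehouse_gamma: ['Bolt', 'Gear', 'Nut', 'Sprocket']

Union (unique products): ['Bolt', 'Gear', 'Nut', 'Sprocket']
Count: 4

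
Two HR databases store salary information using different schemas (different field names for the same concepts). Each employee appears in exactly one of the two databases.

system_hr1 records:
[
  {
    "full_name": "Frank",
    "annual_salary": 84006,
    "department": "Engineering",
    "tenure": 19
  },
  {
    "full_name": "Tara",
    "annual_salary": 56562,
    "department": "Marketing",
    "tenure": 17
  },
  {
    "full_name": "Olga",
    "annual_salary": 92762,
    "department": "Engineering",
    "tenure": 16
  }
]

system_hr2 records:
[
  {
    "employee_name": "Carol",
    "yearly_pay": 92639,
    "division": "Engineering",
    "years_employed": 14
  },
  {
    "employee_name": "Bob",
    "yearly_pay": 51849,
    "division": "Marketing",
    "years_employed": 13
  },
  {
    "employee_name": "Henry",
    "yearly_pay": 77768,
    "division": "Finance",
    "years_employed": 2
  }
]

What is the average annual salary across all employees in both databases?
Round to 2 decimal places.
75931.00

Schema mapping: "annual_salary" (system_hr1) = "yearly_pay" (system_hr2) = annual salary

All salaries: [84006, 56562, 92762, 92639, 51849, 77768]
Sum: 455586
Count: 6
Average: 455586 / 6 = 75931.00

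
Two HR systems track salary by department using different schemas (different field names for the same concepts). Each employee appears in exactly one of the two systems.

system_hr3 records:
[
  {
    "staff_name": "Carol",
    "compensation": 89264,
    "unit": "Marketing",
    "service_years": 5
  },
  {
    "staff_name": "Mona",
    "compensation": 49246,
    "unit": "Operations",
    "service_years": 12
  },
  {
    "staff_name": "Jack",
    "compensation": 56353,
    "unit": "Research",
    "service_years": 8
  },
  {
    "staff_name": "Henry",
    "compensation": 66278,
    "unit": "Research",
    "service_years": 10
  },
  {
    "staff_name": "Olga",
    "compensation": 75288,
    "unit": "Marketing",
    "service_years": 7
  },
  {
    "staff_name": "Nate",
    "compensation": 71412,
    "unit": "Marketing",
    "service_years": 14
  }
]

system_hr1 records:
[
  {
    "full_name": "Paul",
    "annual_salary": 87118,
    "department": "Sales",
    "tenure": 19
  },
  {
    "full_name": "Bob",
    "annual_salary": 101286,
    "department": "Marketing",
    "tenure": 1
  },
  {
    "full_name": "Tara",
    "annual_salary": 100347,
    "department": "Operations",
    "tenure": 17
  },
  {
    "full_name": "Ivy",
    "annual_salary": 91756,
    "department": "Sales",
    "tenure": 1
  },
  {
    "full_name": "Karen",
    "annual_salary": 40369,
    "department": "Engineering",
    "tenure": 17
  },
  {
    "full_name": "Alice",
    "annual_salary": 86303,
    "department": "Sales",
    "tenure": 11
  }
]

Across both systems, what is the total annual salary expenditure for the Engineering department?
40369

Schema mappings:
- "unit" (system_hr3) = "department" (system_hr1) = department
- "compensation" (system_hr3) = "annual_salary" (system_hr1) = salary

Engineering salaries from system_hr3: 0
Engineering salaries from system_hr1: 40369

Total: 0 + 40369 = 40369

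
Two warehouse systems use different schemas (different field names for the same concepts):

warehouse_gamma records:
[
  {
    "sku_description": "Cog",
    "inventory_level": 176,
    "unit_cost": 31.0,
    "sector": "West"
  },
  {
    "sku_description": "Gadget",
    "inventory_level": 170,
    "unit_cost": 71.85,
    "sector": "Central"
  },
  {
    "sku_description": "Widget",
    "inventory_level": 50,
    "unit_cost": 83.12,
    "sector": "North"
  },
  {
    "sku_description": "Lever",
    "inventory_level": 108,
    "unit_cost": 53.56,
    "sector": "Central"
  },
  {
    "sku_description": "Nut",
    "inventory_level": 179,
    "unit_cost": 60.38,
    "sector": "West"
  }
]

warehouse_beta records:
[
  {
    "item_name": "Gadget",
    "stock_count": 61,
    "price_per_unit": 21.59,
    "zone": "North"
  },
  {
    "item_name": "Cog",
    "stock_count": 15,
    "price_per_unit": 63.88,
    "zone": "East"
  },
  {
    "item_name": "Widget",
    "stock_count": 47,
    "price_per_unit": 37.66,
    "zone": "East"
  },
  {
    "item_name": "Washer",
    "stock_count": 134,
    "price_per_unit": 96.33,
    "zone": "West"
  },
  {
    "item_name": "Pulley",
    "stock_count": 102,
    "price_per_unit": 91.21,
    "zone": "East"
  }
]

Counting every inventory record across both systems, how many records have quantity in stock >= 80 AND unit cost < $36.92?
1

Schema mappings:
- "inventory_level" (warehouse_gamma) = "stock_count" (warehouse_beta) = quantity
- "unit_cost" (warehouse_gamma) = "price_per_unit" (warehouse_beta) = unit cost

Records meeting both conditions in warehouse_gamma: 1
Records meeting both conditions in warehouse_beta: 0

Total: 1 + 0 = 1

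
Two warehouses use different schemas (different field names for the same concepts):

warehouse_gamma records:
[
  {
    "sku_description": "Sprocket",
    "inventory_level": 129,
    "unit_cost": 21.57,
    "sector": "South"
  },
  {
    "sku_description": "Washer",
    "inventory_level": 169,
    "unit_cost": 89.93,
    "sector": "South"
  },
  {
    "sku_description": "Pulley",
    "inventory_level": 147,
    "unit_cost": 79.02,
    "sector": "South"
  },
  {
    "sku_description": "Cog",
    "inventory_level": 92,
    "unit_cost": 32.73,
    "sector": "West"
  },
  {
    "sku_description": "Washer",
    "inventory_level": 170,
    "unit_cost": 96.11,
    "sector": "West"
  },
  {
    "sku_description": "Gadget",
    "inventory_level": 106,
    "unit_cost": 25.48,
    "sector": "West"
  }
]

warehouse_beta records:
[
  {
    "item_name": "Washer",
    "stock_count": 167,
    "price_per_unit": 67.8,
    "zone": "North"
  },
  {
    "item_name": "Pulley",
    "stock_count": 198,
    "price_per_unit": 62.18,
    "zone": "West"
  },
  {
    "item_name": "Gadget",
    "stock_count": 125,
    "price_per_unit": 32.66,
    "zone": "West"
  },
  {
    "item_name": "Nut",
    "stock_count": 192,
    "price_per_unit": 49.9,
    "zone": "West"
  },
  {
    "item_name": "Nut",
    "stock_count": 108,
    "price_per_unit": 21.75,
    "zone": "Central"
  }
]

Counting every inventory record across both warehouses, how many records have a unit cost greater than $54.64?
5

Schema mapping: "unit_cost" (warehouse_gamma) = "price_per_unit" (warehouse_beta) = unit cost

Records > $54.64 in warehouse_gamma: 3
Records > $54.64 in warehouse_beta: 2

Total count: 3 + 2 = 5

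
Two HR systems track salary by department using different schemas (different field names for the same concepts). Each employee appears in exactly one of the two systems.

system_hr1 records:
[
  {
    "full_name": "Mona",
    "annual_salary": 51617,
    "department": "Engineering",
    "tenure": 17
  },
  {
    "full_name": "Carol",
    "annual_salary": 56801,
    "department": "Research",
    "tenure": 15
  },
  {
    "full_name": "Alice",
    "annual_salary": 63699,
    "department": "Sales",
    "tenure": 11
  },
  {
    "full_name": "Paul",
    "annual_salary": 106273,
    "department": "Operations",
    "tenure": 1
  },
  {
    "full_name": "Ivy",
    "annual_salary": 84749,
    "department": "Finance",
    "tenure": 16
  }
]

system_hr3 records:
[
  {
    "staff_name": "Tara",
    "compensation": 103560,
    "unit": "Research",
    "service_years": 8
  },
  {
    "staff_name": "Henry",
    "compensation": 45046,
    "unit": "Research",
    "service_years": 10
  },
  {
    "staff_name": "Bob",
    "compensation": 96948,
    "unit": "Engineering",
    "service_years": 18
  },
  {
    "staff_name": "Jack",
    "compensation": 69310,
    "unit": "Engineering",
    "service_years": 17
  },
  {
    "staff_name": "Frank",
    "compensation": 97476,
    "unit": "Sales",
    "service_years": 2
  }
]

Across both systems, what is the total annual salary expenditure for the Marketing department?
0

Schema mappings:
- "department" (system_hr1) = "unit" (system_hr3) = department
- "annual_salary" (system_hr1) = "compensation" (system_hr3) = salary

Marketing salaries from system_hr1: 0
Marketing salaries from system_hr3: 0

Total: 0 + 0 = 0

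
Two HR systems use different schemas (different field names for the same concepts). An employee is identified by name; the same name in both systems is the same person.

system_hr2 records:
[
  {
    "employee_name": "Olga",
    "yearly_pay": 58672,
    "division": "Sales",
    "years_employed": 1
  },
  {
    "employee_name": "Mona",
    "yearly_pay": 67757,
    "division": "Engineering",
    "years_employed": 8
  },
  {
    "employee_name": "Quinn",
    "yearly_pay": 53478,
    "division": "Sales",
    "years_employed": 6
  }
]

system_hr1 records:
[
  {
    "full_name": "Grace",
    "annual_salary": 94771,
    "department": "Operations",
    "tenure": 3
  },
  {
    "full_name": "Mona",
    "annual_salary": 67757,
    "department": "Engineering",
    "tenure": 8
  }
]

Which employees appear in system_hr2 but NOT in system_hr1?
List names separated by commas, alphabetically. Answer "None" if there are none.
Olga, Quinn

Schema mapping: "employee_name" (system_hr2) = "full_name" (system_hr1) = employee name

Names in system_hr2: ['Mona', 'Olga', 'Quinn']
Names in system_hr1: ['Grace', 'Mona']

In system_hr2 but not system_hr1: ['Olga', 'Quinn']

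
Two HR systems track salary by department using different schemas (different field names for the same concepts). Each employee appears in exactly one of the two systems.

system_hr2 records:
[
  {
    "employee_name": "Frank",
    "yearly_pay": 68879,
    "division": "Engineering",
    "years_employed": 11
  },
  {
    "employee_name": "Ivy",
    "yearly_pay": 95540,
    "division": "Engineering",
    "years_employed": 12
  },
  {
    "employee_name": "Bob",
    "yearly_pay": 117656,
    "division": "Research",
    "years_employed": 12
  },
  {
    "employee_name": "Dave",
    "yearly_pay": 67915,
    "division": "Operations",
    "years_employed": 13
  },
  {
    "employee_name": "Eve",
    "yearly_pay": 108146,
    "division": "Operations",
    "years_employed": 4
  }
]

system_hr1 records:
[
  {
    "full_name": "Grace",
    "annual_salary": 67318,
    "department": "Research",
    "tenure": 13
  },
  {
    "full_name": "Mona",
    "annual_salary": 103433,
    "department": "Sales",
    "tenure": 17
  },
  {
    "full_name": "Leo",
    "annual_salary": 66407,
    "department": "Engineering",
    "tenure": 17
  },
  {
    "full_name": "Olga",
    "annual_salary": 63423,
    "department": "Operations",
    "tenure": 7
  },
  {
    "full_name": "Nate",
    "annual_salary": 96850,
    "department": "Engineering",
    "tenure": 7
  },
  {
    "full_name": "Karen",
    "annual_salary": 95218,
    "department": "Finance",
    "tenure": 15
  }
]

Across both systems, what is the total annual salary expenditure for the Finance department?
95218

Schema mappings:
- "division" (system_hr2) = "department" (system_hr1) = department
- "yearly_pay" (system_hr2) = "annual_salary" (system_hr1) = salary

Finance salaries from system_hr2: 0
Finance salaries from system_hr1: 95218

Total: 0 + 95218 = 95218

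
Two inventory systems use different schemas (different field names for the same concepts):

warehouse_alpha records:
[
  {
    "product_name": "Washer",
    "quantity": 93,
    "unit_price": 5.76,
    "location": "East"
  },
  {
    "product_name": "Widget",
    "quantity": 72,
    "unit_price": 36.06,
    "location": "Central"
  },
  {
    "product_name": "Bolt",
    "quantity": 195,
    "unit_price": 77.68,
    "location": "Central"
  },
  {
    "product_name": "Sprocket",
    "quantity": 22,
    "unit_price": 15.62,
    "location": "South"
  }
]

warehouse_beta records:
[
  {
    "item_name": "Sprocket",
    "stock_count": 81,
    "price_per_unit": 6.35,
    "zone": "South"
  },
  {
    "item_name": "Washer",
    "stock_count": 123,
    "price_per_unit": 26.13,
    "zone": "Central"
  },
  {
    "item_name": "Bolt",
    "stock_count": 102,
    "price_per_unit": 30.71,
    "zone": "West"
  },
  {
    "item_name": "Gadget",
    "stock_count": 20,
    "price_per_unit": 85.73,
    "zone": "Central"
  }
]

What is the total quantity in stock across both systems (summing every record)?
708

To reconcile these schemas, identify the field holding the quantity in stock in each system:
1. In warehouse_alpha it is "quantity"
2. In warehouse_beta it is "stock_count"

From warehouse_alpha: 93 + 72 + 195 + 22 = 382
From warehouse_beta: 81 + 123 + 102 + 20 = 326

Total: 382 + 326 = 708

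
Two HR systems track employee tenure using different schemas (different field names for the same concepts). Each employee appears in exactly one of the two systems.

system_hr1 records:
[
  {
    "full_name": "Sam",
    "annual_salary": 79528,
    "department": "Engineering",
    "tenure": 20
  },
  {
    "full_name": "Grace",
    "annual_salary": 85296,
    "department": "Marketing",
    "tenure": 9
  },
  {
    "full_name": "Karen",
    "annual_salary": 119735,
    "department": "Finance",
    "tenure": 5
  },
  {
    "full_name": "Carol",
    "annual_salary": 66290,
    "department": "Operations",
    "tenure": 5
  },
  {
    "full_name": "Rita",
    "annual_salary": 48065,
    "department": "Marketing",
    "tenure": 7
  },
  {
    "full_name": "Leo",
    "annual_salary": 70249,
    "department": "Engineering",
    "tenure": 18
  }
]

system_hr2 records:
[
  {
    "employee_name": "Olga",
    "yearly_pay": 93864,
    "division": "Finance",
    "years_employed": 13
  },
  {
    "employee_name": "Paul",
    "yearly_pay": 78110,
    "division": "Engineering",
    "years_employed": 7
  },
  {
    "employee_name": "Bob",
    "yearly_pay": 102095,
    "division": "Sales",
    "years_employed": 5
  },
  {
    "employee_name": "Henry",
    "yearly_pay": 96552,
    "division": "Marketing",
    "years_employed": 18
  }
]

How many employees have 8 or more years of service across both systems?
5

Reconcile schemas: "tenure" (system_hr1) = "years_employed" (system_hr2) = years of service

From system_hr1: 3 employees with >= 8 years
From system_hr2: 2 employees with >= 8 years

Total: 3 + 2 = 5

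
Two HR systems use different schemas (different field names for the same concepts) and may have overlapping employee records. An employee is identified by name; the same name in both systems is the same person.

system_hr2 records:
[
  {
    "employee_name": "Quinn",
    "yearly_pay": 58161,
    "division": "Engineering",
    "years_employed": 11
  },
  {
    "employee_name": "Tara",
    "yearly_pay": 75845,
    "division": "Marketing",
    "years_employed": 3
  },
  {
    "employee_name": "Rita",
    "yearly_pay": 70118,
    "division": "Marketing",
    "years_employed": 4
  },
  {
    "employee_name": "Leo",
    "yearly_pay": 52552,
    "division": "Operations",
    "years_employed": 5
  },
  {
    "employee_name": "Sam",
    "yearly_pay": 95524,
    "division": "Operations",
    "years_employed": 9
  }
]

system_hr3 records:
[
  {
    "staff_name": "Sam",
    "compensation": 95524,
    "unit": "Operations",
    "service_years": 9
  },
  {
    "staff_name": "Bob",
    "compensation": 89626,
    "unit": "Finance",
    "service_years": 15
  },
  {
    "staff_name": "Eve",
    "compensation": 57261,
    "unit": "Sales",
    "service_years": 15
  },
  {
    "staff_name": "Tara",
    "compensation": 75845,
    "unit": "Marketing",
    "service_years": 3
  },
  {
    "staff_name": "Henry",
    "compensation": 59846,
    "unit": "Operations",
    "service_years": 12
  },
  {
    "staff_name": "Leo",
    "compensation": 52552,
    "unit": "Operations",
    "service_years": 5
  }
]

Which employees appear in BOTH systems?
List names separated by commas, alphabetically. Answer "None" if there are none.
Leo, Sam, Tara

Schema mapping: "employee_name" (system_hr2) = "staff_name" (system_hr3) = employee name

Names in system_hr2: ['Leo', 'Quinn', 'Rita', 'Sam', 'Tara']
Names in system_hr3: ['Bob', 'Eve', 'Henry', 'Leo', 'Sam', 'Tara']

Intersection: ['Leo', 'Sam', 'Tara']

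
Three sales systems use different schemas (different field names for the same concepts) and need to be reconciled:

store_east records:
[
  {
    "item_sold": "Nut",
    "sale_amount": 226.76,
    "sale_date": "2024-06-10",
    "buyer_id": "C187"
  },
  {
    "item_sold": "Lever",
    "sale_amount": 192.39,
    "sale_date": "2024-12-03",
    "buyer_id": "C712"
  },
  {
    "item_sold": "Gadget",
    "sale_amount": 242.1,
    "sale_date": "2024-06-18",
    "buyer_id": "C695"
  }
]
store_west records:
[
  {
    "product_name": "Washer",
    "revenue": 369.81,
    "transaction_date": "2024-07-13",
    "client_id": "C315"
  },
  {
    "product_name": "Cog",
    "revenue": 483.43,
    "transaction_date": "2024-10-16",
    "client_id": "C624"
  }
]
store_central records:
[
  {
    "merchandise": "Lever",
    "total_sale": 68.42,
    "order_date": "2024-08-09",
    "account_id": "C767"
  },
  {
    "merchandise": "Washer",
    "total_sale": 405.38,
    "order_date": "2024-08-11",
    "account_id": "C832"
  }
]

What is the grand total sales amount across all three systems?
1988.29

Schema reconciliation - all amount fields map to sale amount:

store_east (sale_amount): 661.25
store_west (revenue): 853.24
store_central (total_sale): 473.8

Grand total: 1988.29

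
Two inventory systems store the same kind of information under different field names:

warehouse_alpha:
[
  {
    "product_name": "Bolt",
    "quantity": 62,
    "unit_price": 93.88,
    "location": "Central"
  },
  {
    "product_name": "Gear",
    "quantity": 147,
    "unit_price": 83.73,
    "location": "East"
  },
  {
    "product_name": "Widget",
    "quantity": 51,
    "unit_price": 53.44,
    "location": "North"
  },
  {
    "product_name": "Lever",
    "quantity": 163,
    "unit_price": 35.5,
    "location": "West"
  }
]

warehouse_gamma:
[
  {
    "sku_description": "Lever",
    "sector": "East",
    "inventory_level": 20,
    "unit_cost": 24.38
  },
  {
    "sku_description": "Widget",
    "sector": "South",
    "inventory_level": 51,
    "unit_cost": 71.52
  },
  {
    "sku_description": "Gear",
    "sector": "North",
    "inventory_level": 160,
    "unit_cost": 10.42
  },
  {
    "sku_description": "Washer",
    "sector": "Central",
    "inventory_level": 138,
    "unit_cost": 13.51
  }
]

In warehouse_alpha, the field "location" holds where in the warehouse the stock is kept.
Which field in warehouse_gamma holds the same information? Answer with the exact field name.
sector

In warehouse_alpha, "location" holds where in the warehouse the stock is kept.
The fields in warehouse_gamma are: "sku_description", "sector", "inventory_level", "unit_cost".
"sector" is the match: the name refers to the same concept and its values are area labels (e.g. 'Central', 'East').
The other fields ("sku_description", "inventory_level", "unit_cost") hold different kinds of data.

So "location" in warehouse_alpha corresponds to "sector" in warehouse_gamma.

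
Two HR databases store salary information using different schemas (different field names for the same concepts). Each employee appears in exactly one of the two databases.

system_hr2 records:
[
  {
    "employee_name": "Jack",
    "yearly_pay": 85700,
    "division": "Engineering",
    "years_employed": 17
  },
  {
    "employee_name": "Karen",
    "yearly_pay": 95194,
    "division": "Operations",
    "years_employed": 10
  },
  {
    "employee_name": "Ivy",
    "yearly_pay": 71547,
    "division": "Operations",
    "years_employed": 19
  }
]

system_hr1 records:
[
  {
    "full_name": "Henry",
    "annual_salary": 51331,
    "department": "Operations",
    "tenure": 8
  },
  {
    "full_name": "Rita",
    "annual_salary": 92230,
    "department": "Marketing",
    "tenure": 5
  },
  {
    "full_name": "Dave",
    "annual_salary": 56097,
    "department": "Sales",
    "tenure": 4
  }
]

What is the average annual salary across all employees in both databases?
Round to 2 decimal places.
75349.83

Schema mapping: "yearly_pay" (system_hr2) = "annual_salary" (system_hr1) = annual salary

All salaries: [85700, 95194, 71547, 51331, 92230, 56097]
Sum: 452099
Count: 6
Average: 452099 / 6 = 75349.83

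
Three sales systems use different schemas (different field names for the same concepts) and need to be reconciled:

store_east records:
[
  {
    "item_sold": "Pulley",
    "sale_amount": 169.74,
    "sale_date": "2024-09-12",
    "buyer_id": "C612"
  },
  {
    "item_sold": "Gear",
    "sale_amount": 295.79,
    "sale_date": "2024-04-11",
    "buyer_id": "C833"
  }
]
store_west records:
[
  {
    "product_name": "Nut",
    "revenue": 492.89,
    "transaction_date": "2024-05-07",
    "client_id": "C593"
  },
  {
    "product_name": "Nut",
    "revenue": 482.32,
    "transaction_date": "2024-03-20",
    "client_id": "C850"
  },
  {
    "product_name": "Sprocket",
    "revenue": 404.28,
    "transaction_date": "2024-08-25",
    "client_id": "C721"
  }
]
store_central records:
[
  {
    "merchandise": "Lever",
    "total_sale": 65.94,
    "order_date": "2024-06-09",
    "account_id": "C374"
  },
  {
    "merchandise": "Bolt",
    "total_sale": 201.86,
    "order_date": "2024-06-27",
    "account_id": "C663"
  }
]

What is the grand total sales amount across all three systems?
2112.82

Schema reconciliation - all amount fields map to sale amount:

store_east (sale_amount): 465.53
store_west (revenue): 1379.49
store_central (total_sale): 267.8

Grand total: 2112.82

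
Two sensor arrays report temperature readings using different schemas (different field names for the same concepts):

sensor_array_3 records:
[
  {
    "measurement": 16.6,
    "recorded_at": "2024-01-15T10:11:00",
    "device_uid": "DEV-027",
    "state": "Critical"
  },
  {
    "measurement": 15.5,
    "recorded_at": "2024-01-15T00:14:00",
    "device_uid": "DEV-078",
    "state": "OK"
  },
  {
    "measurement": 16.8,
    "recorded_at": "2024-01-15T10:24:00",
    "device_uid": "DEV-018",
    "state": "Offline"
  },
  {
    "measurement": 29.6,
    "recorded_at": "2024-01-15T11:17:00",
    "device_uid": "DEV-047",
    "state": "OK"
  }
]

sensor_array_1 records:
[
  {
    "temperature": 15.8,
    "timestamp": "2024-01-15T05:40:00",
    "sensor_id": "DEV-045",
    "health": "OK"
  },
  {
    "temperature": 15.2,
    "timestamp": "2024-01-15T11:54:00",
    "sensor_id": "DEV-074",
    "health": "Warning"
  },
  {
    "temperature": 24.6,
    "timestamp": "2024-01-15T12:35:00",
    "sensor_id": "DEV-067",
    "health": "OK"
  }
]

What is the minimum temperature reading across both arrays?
15.2

Schema mapping: "measurement" (sensor_array_3) = "temperature" (sensor_array_1) = temperature reading

Minimum in sensor_array_3: 15.5
Minimum in sensor_array_1: 15.2

Overall minimum: min(15.5, 15.2) = 15.2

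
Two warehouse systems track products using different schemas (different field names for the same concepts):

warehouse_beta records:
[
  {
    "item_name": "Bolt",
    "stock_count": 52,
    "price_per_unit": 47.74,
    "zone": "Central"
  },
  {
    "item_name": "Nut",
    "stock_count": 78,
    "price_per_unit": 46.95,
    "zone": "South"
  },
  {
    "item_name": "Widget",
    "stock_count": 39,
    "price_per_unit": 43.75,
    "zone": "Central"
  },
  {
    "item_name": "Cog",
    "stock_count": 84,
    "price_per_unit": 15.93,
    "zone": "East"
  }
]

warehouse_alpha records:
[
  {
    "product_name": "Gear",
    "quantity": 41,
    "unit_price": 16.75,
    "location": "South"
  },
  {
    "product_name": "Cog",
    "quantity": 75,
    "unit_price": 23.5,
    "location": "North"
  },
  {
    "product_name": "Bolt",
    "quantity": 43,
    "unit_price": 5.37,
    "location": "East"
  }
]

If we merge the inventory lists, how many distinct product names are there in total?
5

Schema mapping: "item_name" (warehouse_beta) = "product_name" (warehouse_alpha) = product name

Products in warehouse_beta: ['Bolt', 'Cog', 'Nut', 'Widget']
Products in warehouse_alpha: ['Bolt', 'Cog', 'Gear']

Union (unique products): ['Bolt', 'Cog', 'Gear', 'Nut', 'Widget']
Count: 5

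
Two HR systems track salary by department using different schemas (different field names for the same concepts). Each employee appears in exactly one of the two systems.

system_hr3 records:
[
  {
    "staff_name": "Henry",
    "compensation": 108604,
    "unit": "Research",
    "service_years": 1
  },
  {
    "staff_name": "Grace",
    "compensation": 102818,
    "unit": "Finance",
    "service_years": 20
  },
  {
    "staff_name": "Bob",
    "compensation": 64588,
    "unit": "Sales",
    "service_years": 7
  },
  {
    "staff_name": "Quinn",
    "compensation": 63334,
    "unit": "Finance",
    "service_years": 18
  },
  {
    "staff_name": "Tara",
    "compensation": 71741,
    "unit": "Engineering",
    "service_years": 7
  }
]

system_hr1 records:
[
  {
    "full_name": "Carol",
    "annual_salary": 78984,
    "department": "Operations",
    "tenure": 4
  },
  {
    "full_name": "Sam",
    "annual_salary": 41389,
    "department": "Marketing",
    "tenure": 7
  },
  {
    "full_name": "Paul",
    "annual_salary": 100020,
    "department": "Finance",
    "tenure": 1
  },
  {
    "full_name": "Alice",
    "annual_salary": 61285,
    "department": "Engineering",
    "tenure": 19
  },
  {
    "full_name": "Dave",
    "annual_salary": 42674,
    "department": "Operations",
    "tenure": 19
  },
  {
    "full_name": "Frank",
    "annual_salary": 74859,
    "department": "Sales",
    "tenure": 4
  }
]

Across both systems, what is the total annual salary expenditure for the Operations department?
121658

Schema mappings:
- "unit" (system_hr3) = "department" (system_hr1) = department
- "compensation" (system_hr3) = "annual_salary" (system_hr1) = salary

Operations salaries from system_hr3: 0
Operations salaries from system_hr1: 121658

Total: 0 + 121658 = 121658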